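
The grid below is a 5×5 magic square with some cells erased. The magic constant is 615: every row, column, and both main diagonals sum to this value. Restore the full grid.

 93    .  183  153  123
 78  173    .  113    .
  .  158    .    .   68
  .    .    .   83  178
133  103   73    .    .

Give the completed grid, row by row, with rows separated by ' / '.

Row 1 needs 615; the known cells sum to 552, so (1,2) = 63.
Column 2 must total 615; the given cells sum to 497, so (4,2) = 118.
The remaining cell in anti-diagonal is (3,3) = 615 − 487 = 128.
From main diagonal, 615 − (93 + 173 + 128 + 83) gives (5,5) = 138.
Row 5 needs 615; the known cells sum to 447, so (5,4) = 168.
From column 4, 615 − (153 + 113 + 83 + 168) gives (3,4) = 98.
Column 5 needs 615; the known cells sum to 507, so (2,5) = 108.
Row 2: 78 + 173 + 113 + 108 + ? = 615, so (2,3) = 143.
The remaining cell in row 3 is (3,1) = 615 − 452 = 163.
The remaining cell in column 1 is (4,1) = 615 − 467 = 148.
From column 3, 615 − (183 + 143 + 128 + 73) gives (4,3) = 88.

93 63 183 153 123 / 78 173 143 113 108 / 163 158 128 98 68 / 148 118 88 83 178 / 133 103 73 168 138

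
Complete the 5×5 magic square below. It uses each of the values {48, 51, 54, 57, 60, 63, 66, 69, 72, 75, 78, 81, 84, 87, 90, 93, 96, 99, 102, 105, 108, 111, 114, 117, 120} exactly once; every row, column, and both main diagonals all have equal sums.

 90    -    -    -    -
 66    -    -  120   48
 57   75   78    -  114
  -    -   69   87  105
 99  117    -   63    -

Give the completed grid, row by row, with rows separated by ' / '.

90 93 111 54 72 / 66 84 102 120 48 / 57 75 78 96 114 / 108 51 69 87 105 / 99 117 60 63 81

The 25 entries sum to 2100, so each line sums to 2100/5 = 420.
Using row 3: 57 + 75 + 78 + 114 + ? → (3,4) = 420 − 324 = 96.
Using column 1: 90 + 66 + 57 + 99 + ? → (4,1) = 420 − 312 = 108.
The remaining cell in column 4 is (1,4) = 420 − 366 = 54.
From row 4, 420 − (108 + 69 + 87 + 105) gives (4,2) = 51.
Anti-diagonal needs 420; the known cells sum to 348, so (1,5) = 72.
The remaining cell in column 5 is (5,5) = 420 − 339 = 81.
Main diagonal must total 420; the given cells sum to 336, so (2,2) = 84.
Row 2 must total 420; the given cells sum to 318, so (2,3) = 102.
Using row 5: 99 + 117 + 63 + 81 + ? → (5,3) = 420 − 360 = 60.
Column 2 needs 420; the known cells sum to 327, so (1,2) = 93.
The remaining cell in column 3 is (1,3) = 420 − 309 = 111.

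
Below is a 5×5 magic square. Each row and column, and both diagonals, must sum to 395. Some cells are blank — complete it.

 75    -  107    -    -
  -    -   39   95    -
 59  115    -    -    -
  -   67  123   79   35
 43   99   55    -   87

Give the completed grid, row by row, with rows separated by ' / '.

75 31 107 63 119 / 127 83 39 95 51 / 59 115 71 47 103 / 91 67 123 79 35 / 43 99 55 111 87

Row 4 must total 395; the given cells sum to 304, so (4,1) = 91.
The remaining cell in row 5 is (5,4) = 395 − 284 = 111.
Column 1: 75 + 59 + 91 + 43 + ? = 395, so (2,1) = 127.
The remaining cell in column 3 is (3,3) = 395 − 324 = 71.
Main diagonal must total 395; the given cells sum to 312, so (2,2) = 83.
From anti-diagonal, 395 − (95 + 71 + 67 + 43) gives (1,5) = 119.
The remaining cell in row 2 is (2,5) = 395 − 344 = 51.
The remaining cell in column 2 is (1,2) = 395 − 364 = 31.
Column 5 needs 395; the known cells sum to 292, so (3,5) = 103.
Row 1: 75 + 31 + 107 + 119 + ? = 395, so (1,4) = 63.
Row 3 must total 395; the given cells sum to 348, so (3,4) = 47.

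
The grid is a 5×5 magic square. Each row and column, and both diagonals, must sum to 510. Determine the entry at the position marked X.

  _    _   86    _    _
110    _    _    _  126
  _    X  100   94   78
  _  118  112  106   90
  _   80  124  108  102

The remaining cell in row 4 is (4,1) = 510 − 426 = 84.
The remaining cell in row 5 is (5,1) = 510 − 414 = 96.
The remaining cell in column 3 is (2,3) = 510 − 422 = 88.
Using column 5: 126 + 78 + 90 + 102 + ? → (1,5) = 510 − 396 = 114.
Anti-diagonal must total 510; the given cells sum to 428, so (2,4) = 82.
Row 2 needs 510; the known cells sum to 406, so (2,2) = 104.
Using column 4: 82 + 94 + 106 + 108 + ? → (1,4) = 510 − 390 = 120.
Using main diagonal: 104 + 100 + 106 + 102 + ? → (1,1) = 510 − 412 = 98.
The remaining cell in row 1 is (1,2) = 510 − 418 = 92.
The remaining cell in column 1 is (3,1) = 510 − 388 = 122.
Column 2 needs 510; the known cells sum to 394, so (3,2) = 116.

116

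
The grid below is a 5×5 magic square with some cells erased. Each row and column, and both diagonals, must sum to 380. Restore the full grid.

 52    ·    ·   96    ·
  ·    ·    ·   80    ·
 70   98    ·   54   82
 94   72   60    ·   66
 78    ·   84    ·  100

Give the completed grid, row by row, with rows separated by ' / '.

From row 3, 380 − (70 + 98 + 54 + 82) gives (3,3) = 76.
Row 4 must total 380; the given cells sum to 292, so (4,4) = 88.
The remaining cell in column 1 is (2,1) = 380 − 294 = 86.
Column 4 must total 380; the given cells sum to 318, so (5,4) = 62.
Main diagonal needs 380; the known cells sum to 316, so (2,2) = 64.
Anti-diagonal needs 380; the known cells sum to 306, so (1,5) = 74.
Row 5 needs 380; the known cells sum to 324, so (5,2) = 56.
Column 2 must total 380; the given cells sum to 290, so (1,2) = 90.
Column 5 needs 380; the known cells sum to 322, so (2,5) = 58.
Row 1 must total 380; the given cells sum to 312, so (1,3) = 68.
From row 2, 380 − (86 + 64 + 80 + 58) gives (2,3) = 92.

52 90 68 96 74 / 86 64 92 80 58 / 70 98 76 54 82 / 94 72 60 88 66 / 78 56 84 62 100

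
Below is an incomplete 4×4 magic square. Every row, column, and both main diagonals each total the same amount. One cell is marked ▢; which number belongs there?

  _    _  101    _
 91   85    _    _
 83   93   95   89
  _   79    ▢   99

Row 3 is complete and sums to 360; that is the magic constant.
Column 2 must total 360; the given cells sum to 257, so (1,2) = 103.
Main diagonal: 85 + 95 + 99 + ? = 360, so (1,1) = 81.
Row 1: 81 + 103 + 101 + ? = 360, so (1,4) = 75.
Column 1 must total 360; the given cells sum to 255, so (4,1) = 105.
The remaining cell in column 4 is (2,4) = 360 − 263 = 97.
Anti-diagonal needs 360; the known cells sum to 273, so (2,3) = 87.
From row 4, 360 − (105 + 79 + 99) gives (4,3) = 77.

77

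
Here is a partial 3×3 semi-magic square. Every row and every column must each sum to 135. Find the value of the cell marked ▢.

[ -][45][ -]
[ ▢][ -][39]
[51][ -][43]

47

From row 3, 135 − (51 + 43) gives (3,2) = 41.
Column 2 must total 135; the given cells sum to 86, so (2,2) = 49.
From column 3, 135 − (39 + 43) gives (1,3) = 53.
From row 1, 135 − (45 + 53) gives (1,1) = 37.
From row 2, 135 − (49 + 39) gives (2,1) = 47.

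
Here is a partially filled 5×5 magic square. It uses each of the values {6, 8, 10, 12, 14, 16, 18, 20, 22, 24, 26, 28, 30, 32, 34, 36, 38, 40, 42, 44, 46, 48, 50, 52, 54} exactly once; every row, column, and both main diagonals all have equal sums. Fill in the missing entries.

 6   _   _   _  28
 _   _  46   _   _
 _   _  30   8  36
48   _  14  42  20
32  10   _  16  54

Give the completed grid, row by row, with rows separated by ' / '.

The 25 entries sum to 750, so each line sums to 750/5 = 150.
The remaining cell in row 4 is (4,2) = 150 − 124 = 26.
The remaining cell in row 5 is (5,3) = 150 − 112 = 38.
Column 3 needs 150; the known cells sum to 128, so (1,3) = 22.
From column 5, 150 − (28 + 36 + 20 + 54) gives (2,5) = 12.
From main diagonal, 150 − (6 + 30 + 42 + 54) gives (2,2) = 18.
The remaining cell in anti-diagonal is (2,4) = 150 − 116 = 34.
Row 2 needs 150; the known cells sum to 110, so (2,1) = 40.
Column 1 must total 150; the given cells sum to 126, so (3,1) = 24.
From column 4, 150 − (34 + 8 + 42 + 16) gives (1,4) = 50.
Row 1 must total 150; the given cells sum to 106, so (1,2) = 44.
The remaining cell in row 3 is (3,2) = 150 − 98 = 52.

6 44 22 50 28 / 40 18 46 34 12 / 24 52 30 8 36 / 48 26 14 42 20 / 32 10 38 16 54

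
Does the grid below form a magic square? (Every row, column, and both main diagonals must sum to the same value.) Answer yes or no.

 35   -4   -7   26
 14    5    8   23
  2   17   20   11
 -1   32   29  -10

Yes

Row 1: 35 + (-4) + (-7) + 26 = 50.
Row 2: 14 + 5 + 8 + 23 = 50.
Row 3: 2 + 17 + 20 + 11 = 50.
Row 4: -1 + 32 + 29 + (-10) = 50.
Column 1: 35 + 14 + 2 + (-1) = 50.
Column 2: -4 + 5 + 17 + 32 = 50.
Column 3: -7 + 8 + 20 + 29 = 50.
Column 4: 26 + 23 + 11 + (-10) = 50.
Main diagonal: 35 + 5 + 20 + (-10) = 50.
Anti-diagonal: 26 + 8 + 17 + (-1) = 50.
All lines sum to 50.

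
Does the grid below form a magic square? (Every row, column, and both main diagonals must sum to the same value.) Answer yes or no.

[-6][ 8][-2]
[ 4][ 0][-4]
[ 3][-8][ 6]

Row 1: -6 + 8 + (-2) = 0.
Row 2: 4 + 0 + (-4) = 0.
Row 3: 3 + (-8) + 6 = 1.
Column 1: -6 + 4 + 3 = 1.
Column 2: 8 + 0 + (-8) = 0.
Column 3: -2 + (-4) + 6 = 0.
Main diagonal: -6 + 0 + 6 = 0.
Anti-diagonal: -2 + 0 + 3 = 1.

No — column 3 sums to 0 but column 1 sums to 1.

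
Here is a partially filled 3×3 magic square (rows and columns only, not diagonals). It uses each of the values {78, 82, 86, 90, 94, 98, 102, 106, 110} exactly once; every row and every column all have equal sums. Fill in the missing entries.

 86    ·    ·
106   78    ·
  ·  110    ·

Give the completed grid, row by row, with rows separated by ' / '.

86 94 102 / 106 78 98 / 90 110 82

The 9 entries sum to 846, so each line sums to 846/3 = 282.
Row 2 must total 282; the given cells sum to 184, so (2,3) = 98.
Column 1 must total 282; the given cells sum to 192, so (3,1) = 90.
From column 2, 282 − (78 + 110) gives (1,2) = 94.
Row 1 needs 282; the known cells sum to 180, so (1,3) = 102.
Using row 3: 90 + 110 + ? → (3,3) = 282 − 200 = 82.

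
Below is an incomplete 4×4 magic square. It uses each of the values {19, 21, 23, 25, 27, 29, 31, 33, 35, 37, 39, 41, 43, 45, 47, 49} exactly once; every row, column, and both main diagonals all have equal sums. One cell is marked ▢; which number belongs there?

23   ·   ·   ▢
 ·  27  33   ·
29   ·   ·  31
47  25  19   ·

The 16 entries sum to 544, so each line sums to 544/4 = 136.
Row 4 needs 136; the known cells sum to 91, so (4,4) = 45.
Column 1: 23 + 29 + 47 + ? = 136, so (2,1) = 37.
Main diagonal needs 136; the known cells sum to 95, so (3,3) = 41.
Row 2 needs 136; the known cells sum to 97, so (2,4) = 39.
The remaining cell in row 3 is (3,2) = 136 − 101 = 35.
The remaining cell in column 2 is (1,2) = 136 − 87 = 49.
Using column 3: 33 + 41 + 19 + ? → (1,3) = 136 − 93 = 43.
Using column 4: 39 + 31 + 45 + ? → (1,4) = 136 − 115 = 21.

21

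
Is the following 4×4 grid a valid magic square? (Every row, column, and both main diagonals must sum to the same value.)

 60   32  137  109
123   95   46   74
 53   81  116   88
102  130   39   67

Yes

Row 1: 60 + 32 + 137 + 109 = 338.
Row 2: 123 + 95 + 46 + 74 = 338.
Row 3: 53 + 81 + 116 + 88 = 338.
Row 4: 102 + 130 + 39 + 67 = 338.
Column 1: 60 + 123 + 53 + 102 = 338.
Column 2: 32 + 95 + 81 + 130 = 338.
Column 3: 137 + 46 + 116 + 39 = 338.
Column 4: 109 + 74 + 88 + 67 = 338.
Main diagonal: 60 + 95 + 116 + 67 = 338.
Anti-diagonal: 109 + 46 + 81 + 102 = 338.
All lines sum to 338.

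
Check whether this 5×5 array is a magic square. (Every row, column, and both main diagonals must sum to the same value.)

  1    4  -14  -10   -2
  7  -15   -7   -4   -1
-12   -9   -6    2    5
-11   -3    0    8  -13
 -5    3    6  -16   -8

Row 1: 1 + 4 + (-14) + (-10) + (-2) = -21.
Row 2: 7 + (-15) + (-7) + (-4) + (-1) = -20.
Row 3: -12 + (-9) + (-6) + 2 + 5 = -20.
Row 4: -11 + (-3) + 0 + 8 + (-13) = -19.
Row 5: -5 + 3 + 6 + (-16) + (-8) = -20.
Column 1: 1 + 7 + (-12) + (-11) + (-5) = -20.
Column 2: 4 + (-15) + (-9) + (-3) + 3 = -20.
Column 3: -14 + (-7) + (-6) + 0 + 6 = -21.
Column 4: -10 + (-4) + 2 + 8 + (-16) = -20.
Column 5: -2 + (-1) + 5 + (-13) + (-8) = -19.
Main diagonal: 1 + (-15) + (-6) + 8 + (-8) = -20.
Anti-diagonal: -2 + (-4) + (-6) + (-3) + (-5) = -20.

No — column 2 sums to -20 but column 3 sums to -21.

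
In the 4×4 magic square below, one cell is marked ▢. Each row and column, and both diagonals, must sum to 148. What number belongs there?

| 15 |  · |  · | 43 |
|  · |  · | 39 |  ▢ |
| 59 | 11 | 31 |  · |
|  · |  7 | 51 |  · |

From row 3, 148 − (59 + 11 + 31) gives (3,4) = 47.
Column 3 needs 148; the known cells sum to 121, so (1,3) = 27.
Anti-diagonal: 43 + 39 + 11 + ? = 148, so (4,1) = 55.
The remaining cell in row 1 is (1,2) = 148 − 85 = 63.
Using row 4: 55 + 7 + 51 + ? → (4,4) = 148 − 113 = 35.
From column 1, 148 − (15 + 59 + 55) gives (2,1) = 19.
Column 2 needs 148; the known cells sum to 81, so (2,2) = 67.
Column 4 needs 148; the known cells sum to 125, so (2,4) = 23.

23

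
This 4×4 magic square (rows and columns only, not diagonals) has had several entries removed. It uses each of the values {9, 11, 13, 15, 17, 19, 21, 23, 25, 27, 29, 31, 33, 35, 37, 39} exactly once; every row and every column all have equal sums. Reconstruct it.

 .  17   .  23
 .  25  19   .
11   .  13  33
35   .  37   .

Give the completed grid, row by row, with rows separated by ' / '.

29 17 27 23 / 21 25 19 31 / 11 39 13 33 / 35 15 37 9

The 16 entries sum to 384, so each line sums to 384/4 = 96.
The remaining cell in row 3 is (3,2) = 96 − 57 = 39.
Column 2: 17 + 25 + 39 + ? = 96, so (4,2) = 15.
Column 3 must total 96; the given cells sum to 69, so (1,3) = 27.
Row 1 needs 96; the known cells sum to 67, so (1,1) = 29.
Row 4 must total 96; the given cells sum to 87, so (4,4) = 9.
The remaining cell in column 1 is (2,1) = 96 − 75 = 21.
Column 4 must total 96; the given cells sum to 65, so (2,4) = 31.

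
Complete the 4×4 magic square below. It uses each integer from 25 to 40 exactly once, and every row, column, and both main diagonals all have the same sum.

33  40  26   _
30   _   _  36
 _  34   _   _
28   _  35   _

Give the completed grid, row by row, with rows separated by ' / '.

The entries are 25 through 40, which sum to 520, so each line sums to 520/4 = 130.
Row 1 needs 130; the known cells sum to 99, so (1,4) = 31.
Column 1 needs 130; the known cells sum to 91, so (3,1) = 39.
The remaining cell in anti-diagonal is (2,3) = 130 − 93 = 37.
Row 2 must total 130; the given cells sum to 103, so (2,2) = 27.
The remaining cell in column 2 is (4,2) = 130 − 101 = 29.
Column 3: 26 + 37 + 35 + ? = 130, so (3,3) = 32.
Main diagonal needs 130; the known cells sum to 92, so (4,4) = 38.
Row 3: 39 + 34 + 32 + ? = 130, so (3,4) = 25.

33 40 26 31 / 30 27 37 36 / 39 34 32 25 / 28 29 35 38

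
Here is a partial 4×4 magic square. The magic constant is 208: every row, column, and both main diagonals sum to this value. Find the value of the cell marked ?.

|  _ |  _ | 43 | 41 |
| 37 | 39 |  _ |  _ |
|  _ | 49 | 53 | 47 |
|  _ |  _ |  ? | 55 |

From row 3, 208 − (49 + 53 + 47) gives (3,1) = 59.
Column 4 needs 208; the known cells sum to 143, so (2,4) = 65.
Main diagonal needs 208; the known cells sum to 147, so (1,1) = 61.
Row 1: 61 + 43 + 41 + ? = 208, so (1,2) = 63.
Row 2 must total 208; the given cells sum to 141, so (2,3) = 67.
From column 1, 208 − (61 + 37 + 59) gives (4,1) = 51.
Column 2 must total 208; the given cells sum to 151, so (4,2) = 57.
Column 3 must total 208; the given cells sum to 163, so (4,3) = 45.

45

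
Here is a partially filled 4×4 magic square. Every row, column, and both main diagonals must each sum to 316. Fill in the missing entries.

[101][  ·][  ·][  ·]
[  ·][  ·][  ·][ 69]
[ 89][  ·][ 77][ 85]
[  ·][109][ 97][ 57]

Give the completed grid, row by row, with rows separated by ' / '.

101 61 49 105 / 73 81 93 69 / 89 65 77 85 / 53 109 97 57

Row 3 must total 316; the given cells sum to 251, so (3,2) = 65.
Row 4 must total 316; the given cells sum to 263, so (4,1) = 53.
Column 1 needs 316; the known cells sum to 243, so (2,1) = 73.
Column 4 must total 316; the given cells sum to 211, so (1,4) = 105.
Main diagonal needs 316; the known cells sum to 235, so (2,2) = 81.
Anti-diagonal needs 316; the known cells sum to 223, so (2,3) = 93.
Using column 2: 81 + 65 + 109 + ? → (1,2) = 316 − 255 = 61.
Using column 3: 93 + 77 + 97 + ? → (1,3) = 316 − 267 = 49.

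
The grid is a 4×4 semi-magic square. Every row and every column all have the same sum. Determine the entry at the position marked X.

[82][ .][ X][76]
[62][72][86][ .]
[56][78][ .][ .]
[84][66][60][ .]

Column 1 is complete and sums to 284; that is the magic constant.
Row 2: 62 + 72 + 86 + ? = 284, so (2,4) = 64.
Row 4 must total 284; the given cells sum to 210, so (4,4) = 74.
Using column 2: 72 + 78 + 66 + ? → (1,2) = 284 − 216 = 68.
Using column 4: 76 + 64 + 74 + ? → (3,4) = 284 − 214 = 70.
Row 1: 82 + 68 + 76 + ? = 284, so (1,3) = 58.

58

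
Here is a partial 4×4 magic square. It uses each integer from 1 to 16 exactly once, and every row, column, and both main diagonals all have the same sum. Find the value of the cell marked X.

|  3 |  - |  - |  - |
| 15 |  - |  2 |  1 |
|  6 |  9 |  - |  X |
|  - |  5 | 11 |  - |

The entries are 1 through 16, which sum to 136, so each line sums to 136/4 = 34.
From row 2, 34 − (15 + 2 + 1) gives (2,2) = 16.
Column 1 must total 34; the given cells sum to 24, so (4,1) = 10.
Using column 2: 16 + 9 + 5 + ? → (1,2) = 34 − 30 = 4.
Anti-diagonal needs 34; the known cells sum to 21, so (1,4) = 13.
From row 1, 34 − (3 + 4 + 13) gives (1,3) = 14.
Row 4 needs 34; the known cells sum to 26, so (4,4) = 8.
The remaining cell in column 3 is (3,3) = 34 − 27 = 7.
From column 4, 34 − (13 + 1 + 8) gives (3,4) = 12.

12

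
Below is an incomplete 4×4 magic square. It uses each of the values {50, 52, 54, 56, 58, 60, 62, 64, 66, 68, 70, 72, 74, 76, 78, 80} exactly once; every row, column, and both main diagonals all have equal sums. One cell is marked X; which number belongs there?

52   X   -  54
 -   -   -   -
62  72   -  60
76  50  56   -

74

The 16 entries sum to 1040, so each line sums to 1040/4 = 260.
Row 3: 62 + 72 + 60 + ? = 260, so (3,3) = 66.
From row 4, 260 − (76 + 50 + 56) gives (4,4) = 78.
Column 1 needs 260; the known cells sum to 190, so (2,1) = 70.
Column 4 must total 260; the given cells sum to 192, so (2,4) = 68.
Main diagonal: 52 + 66 + 78 + ? = 260, so (2,2) = 64.
Anti-diagonal: 54 + 72 + 76 + ? = 260, so (2,3) = 58.
Column 2 needs 260; the known cells sum to 186, so (1,2) = 74.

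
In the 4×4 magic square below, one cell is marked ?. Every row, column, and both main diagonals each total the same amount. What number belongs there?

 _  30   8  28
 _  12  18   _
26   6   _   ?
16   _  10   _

4

Anti-diagonal is complete and sums to 68; that is the magic constant.
Using row 1: 30 + 8 + 28 + ? → (1,1) = 68 − 66 = 2.
Column 1 needs 68; the known cells sum to 44, so (2,1) = 24.
Using column 2: 30 + 12 + 6 + ? → (4,2) = 68 − 48 = 20.
Using column 3: 8 + 18 + 10 + ? → (3,3) = 68 − 36 = 32.
The remaining cell in main diagonal is (4,4) = 68 − 46 = 22.
From row 2, 68 − (24 + 12 + 18) gives (2,4) = 14.
Row 3 needs 68; the known cells sum to 64, so (3,4) = 4.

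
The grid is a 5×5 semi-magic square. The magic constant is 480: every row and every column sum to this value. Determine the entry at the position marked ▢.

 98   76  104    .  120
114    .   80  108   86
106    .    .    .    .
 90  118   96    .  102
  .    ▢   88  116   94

110

Row 1 must total 480; the given cells sum to 398, so (1,4) = 82.
Row 2 needs 480; the known cells sum to 388, so (2,2) = 92.
Row 4 needs 480; the known cells sum to 406, so (4,4) = 74.
Column 1 must total 480; the given cells sum to 408, so (5,1) = 72.
The remaining cell in column 3 is (3,3) = 480 − 368 = 112.
Column 4 needs 480; the known cells sum to 380, so (3,4) = 100.
Column 5: 120 + 86 + 102 + 94 + ? = 480, so (3,5) = 78.
Row 3: 106 + 112 + 100 + 78 + ? = 480, so (3,2) = 84.
The remaining cell in row 5 is (5,2) = 480 − 370 = 110.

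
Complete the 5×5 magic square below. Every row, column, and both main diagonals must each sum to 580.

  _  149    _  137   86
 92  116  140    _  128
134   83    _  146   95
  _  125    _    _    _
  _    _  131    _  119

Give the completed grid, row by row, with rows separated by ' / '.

110 149 98 137 86 / 92 116 140 104 128 / 134 83 122 146 95 / 101 125 89 113 152 / 143 107 131 80 119

Row 2 needs 580; the known cells sum to 476, so (2,4) = 104.
Row 3 must total 580; the given cells sum to 458, so (3,3) = 122.
Column 2 must total 580; the given cells sum to 473, so (5,2) = 107.
Column 5: 86 + 128 + 95 + 119 + ? = 580, so (4,5) = 152.
Anti-diagonal: 86 + 104 + 122 + 125 + ? = 580, so (5,1) = 143.
Row 5 must total 580; the given cells sum to 500, so (5,4) = 80.
Using column 4: 137 + 104 + 146 + 80 + ? → (4,4) = 580 − 467 = 113.
Main diagonal must total 580; the given cells sum to 470, so (1,1) = 110.
Using row 1: 110 + 149 + 137 + 86 + ? → (1,3) = 580 − 482 = 98.
Column 1: 110 + 92 + 134 + 143 + ? = 580, so (4,1) = 101.
The remaining cell in column 3 is (4,3) = 580 − 491 = 89.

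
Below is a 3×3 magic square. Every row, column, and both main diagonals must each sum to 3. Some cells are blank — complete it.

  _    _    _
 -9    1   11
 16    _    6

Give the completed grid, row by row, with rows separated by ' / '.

From row 3, 3 − (16 + 6) gives (3,2) = -19.
Column 1 needs 3; the known cells sum to 7, so (1,1) = -4.
The remaining cell in column 2 is (1,2) = 3 − (-18) = 21.
From column 3, 3 − (11 + 6) gives (1,3) = -14.

-4 21 -14 / -9 1 11 / 16 -19 6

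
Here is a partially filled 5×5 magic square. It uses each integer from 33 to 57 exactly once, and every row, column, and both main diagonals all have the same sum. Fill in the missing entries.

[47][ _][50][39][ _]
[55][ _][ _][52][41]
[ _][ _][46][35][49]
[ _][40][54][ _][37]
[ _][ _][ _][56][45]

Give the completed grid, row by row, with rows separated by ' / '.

47 36 50 39 53 / 55 44 33 52 41 / 38 57 46 35 49 / 51 40 54 43 37 / 34 48 42 56 45

The entries are 33 through 57, which sum to 1125, so each line sums to 1125/5 = 225.
Column 4 needs 225; the known cells sum to 182, so (4,4) = 43.
The remaining cell in column 5 is (1,5) = 225 − 172 = 53.
From main diagonal, 225 − (47 + 46 + 43 + 45) gives (2,2) = 44.
Anti-diagonal must total 225; the given cells sum to 191, so (5,1) = 34.
From row 1, 225 − (47 + 50 + 39 + 53) gives (1,2) = 36.
Row 2: 55 + 44 + 52 + 41 + ? = 225, so (2,3) = 33.
Row 4 needs 225; the known cells sum to 174, so (4,1) = 51.
Column 1: 47 + 55 + 51 + 34 + ? = 225, so (3,1) = 38.
Using column 3: 50 + 33 + 46 + 54 + ? → (5,3) = 225 − 183 = 42.
Row 3: 38 + 46 + 35 + 49 + ? = 225, so (3,2) = 57.
From row 5, 225 − (34 + 42 + 56 + 45) gives (5,2) = 48.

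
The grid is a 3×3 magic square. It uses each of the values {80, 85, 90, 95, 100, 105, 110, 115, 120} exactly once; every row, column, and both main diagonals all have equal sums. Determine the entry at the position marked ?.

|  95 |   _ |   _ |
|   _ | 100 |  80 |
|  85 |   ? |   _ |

110

The 9 entries sum to 900, so each line sums to 900/3 = 300.
Row 2 must total 300; the given cells sum to 180, so (2,1) = 120.
Main diagonal needs 300; the known cells sum to 195, so (3,3) = 105.
Anti-diagonal needs 300; the known cells sum to 185, so (1,3) = 115.
Row 1: 95 + 115 + ? = 300, so (1,2) = 90.
Using row 3: 85 + 105 + ? → (3,2) = 300 − 190 = 110.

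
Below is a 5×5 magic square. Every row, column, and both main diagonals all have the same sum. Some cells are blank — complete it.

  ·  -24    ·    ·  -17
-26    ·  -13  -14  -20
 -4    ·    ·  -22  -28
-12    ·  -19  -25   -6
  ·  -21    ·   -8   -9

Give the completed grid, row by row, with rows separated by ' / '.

-23 -24 -5 -11 -17 / -26 -7 -13 -14 -20 / -4 -10 -16 -22 -28 / -12 -18 -19 -25 -6 / -15 -21 -27 -8 -9

Column 5 is already complete: -17 + -20 + -28 + -6 + -9 = -80, so that is the magic constant.
Row 2 must total -80; the given cells sum to -73, so (2,2) = -7.
Row 4: -12 + (-19) + (-25) + (-6) + ? = -80, so (4,2) = -18.
Column 2 needs -80; the known cells sum to -70, so (3,2) = -10.
Column 4 needs -80; the known cells sum to -69, so (1,4) = -11.
From row 3, -80 − (-4 + (-10) + (-22) + (-28)) gives (3,3) = -16.
From main diagonal, -80 − (-7 + (-16) + (-25) + (-9)) gives (1,1) = -23.
The remaining cell in anti-diagonal is (5,1) = -80 − (-65) = -15.
The remaining cell in row 1 is (1,3) = -80 − (-75) = -5.
Row 5 must total -80; the given cells sum to -53, so (5,3) = -27.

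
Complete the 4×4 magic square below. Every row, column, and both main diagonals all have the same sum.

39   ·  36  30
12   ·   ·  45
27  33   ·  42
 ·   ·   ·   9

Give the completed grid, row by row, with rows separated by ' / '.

39 21 36 30 / 12 54 15 45 / 27 33 24 42 / 48 18 51 9

Column 4 is already complete: 30 + 45 + 42 + 9 = 126, so that is the magic constant.
From row 1, 126 − (39 + 36 + 30) gives (1,2) = 21.
Row 3 needs 126; the known cells sum to 102, so (3,3) = 24.
Using column 1: 39 + 12 + 27 + ? → (4,1) = 126 − 78 = 48.
Using main diagonal: 39 + 24 + 9 + ? → (2,2) = 126 − 72 = 54.
From anti-diagonal, 126 − (30 + 33 + 48) gives (2,3) = 15.
Column 2 needs 126; the known cells sum to 108, so (4,2) = 18.
The remaining cell in column 3 is (4,3) = 126 − 75 = 51.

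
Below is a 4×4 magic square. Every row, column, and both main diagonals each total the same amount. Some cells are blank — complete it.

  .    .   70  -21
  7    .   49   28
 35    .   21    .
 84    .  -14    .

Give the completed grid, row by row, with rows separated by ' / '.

0 77 70 -21 / 7 42 49 28 / 35 14 21 56 / 84 -7 -14 63

Column 3 is already complete: 70 + 49 + 21 + -14 = 126, so that is the magic constant.
Row 2: 7 + 49 + 28 + ? = 126, so (2,2) = 42.
The remaining cell in column 1 is (1,1) = 126 − 126 = 0.
From main diagonal, 126 − (0 + 42 + 21) gives (4,4) = 63.
From anti-diagonal, 126 − (-21 + 49 + 84) gives (3,2) = 14.
Using row 1: 0 + 70 + (-21) + ? → (1,2) = 126 − 49 = 77.
Row 3: 35 + 14 + 21 + ? = 126, so (3,4) = 56.
Row 4: 84 + (-14) + 63 + ? = 126, so (4,2) = -7.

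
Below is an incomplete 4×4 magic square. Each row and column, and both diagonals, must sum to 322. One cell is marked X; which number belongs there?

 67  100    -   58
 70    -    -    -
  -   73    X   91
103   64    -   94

76

Row 1: 67 + 100 + 58 + ? = 322, so (1,3) = 97.
Row 4 needs 322; the known cells sum to 261, so (4,3) = 61.
Using column 1: 67 + 70 + 103 + ? → (3,1) = 322 − 240 = 82.
Column 2: 100 + 73 + 64 + ? = 322, so (2,2) = 85.
Column 4: 58 + 91 + 94 + ? = 322, so (2,4) = 79.
Main diagonal must total 322; the given cells sum to 246, so (3,3) = 76.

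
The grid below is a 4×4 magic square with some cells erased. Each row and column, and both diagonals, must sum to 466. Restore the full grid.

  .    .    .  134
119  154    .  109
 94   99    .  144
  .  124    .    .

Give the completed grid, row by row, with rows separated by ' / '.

104 89 139 134 / 119 154 84 109 / 94 99 129 144 / 149 124 114 79

Row 2: 119 + 154 + 109 + ? = 466, so (2,3) = 84.
From row 3, 466 − (94 + 99 + 144) gives (3,3) = 129.
Column 2 needs 466; the known cells sum to 377, so (1,2) = 89.
Column 4 must total 466; the given cells sum to 387, so (4,4) = 79.
The remaining cell in main diagonal is (1,1) = 466 − 362 = 104.
The remaining cell in anti-diagonal is (4,1) = 466 − 317 = 149.
Row 1 must total 466; the given cells sum to 327, so (1,3) = 139.
Row 4 must total 466; the given cells sum to 352, so (4,3) = 114.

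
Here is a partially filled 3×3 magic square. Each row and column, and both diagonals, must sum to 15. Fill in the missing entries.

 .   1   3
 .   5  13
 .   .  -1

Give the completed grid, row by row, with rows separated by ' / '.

Using row 1: 1 + 3 + ? → (1,1) = 15 − 4 = 11.
Using row 2: 5 + 13 + ? → (2,1) = 15 − 18 = -3.
Column 1: 11 + (-3) + ? = 15, so (3,1) = 7.
From column 2, 15 − (1 + 5) gives (3,2) = 9.

11 1 3 / -3 5 13 / 7 9 -1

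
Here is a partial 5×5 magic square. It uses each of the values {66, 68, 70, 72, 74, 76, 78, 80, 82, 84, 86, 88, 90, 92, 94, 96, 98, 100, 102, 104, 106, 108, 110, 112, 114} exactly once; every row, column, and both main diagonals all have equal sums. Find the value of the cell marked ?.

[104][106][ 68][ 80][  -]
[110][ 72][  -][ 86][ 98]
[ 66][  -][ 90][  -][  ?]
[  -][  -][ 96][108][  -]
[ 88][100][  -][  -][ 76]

The 25 entries sum to 2250, so each line sums to 2250/5 = 450.
Row 1 must total 450; the given cells sum to 358, so (1,5) = 92.
Row 2 needs 450; the known cells sum to 366, so (2,3) = 84.
Using column 1: 104 + 110 + 66 + 88 + ? → (4,1) = 450 − 368 = 82.
The remaining cell in column 3 is (5,3) = 450 − 338 = 112.
Anti-diagonal must total 450; the given cells sum to 356, so (4,2) = 94.
Row 4: 82 + 94 + 96 + 108 + ? = 450, so (4,5) = 70.
From row 5, 450 − (88 + 100 + 112 + 76) gives (5,4) = 74.
Using column 2: 106 + 72 + 94 + 100 + ? → (3,2) = 450 − 372 = 78.
Using column 4: 80 + 86 + 108 + 74 + ? → (3,4) = 450 − 348 = 102.
The remaining cell in column 5 is (3,5) = 450 − 336 = 114.

114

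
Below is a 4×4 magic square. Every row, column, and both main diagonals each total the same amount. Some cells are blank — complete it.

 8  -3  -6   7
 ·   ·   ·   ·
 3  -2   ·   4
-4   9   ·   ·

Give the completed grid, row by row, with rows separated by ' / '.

Row 1 is already complete: 8 + -3 + -6 + 7 = 6, so that is the magic constant.
Row 3 must total 6; the given cells sum to 5, so (3,3) = 1.
From column 1, 6 − (8 + 3 + (-4)) gives (2,1) = -1.
Using column 2: -3 + (-2) + 9 + ? → (2,2) = 6 − 4 = 2.
Using main diagonal: 8 + 2 + 1 + ? → (4,4) = 6 − 11 = -5.
Anti-diagonal: 7 + (-2) + (-4) + ? = 6, so (2,3) = 5.
Row 2 needs 6; the known cells sum to 6, so (2,4) = 0.
Row 4 needs 6; the known cells sum to 0, so (4,3) = 6.

8 -3 -6 7 / -1 2 5 0 / 3 -2 1 4 / -4 9 6 -5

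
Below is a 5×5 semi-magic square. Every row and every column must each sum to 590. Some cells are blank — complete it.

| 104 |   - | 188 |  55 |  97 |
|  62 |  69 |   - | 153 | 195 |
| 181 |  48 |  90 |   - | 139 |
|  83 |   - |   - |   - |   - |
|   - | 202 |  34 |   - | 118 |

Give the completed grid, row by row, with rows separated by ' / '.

Row 1 needs 590; the known cells sum to 444, so (1,2) = 146.
Using row 2: 62 + 69 + 153 + 195 + ? → (2,3) = 590 − 479 = 111.
From row 3, 590 − (181 + 48 + 90 + 139) gives (3,4) = 132.
The remaining cell in column 1 is (5,1) = 590 − 430 = 160.
From column 2, 590 − (146 + 69 + 48 + 202) gives (4,2) = 125.
Column 3 must total 590; the given cells sum to 423, so (4,3) = 167.
Column 5 must total 590; the given cells sum to 549, so (4,5) = 41.
From row 4, 590 − (83 + 125 + 167 + 41) gives (4,4) = 174.
From row 5, 590 − (160 + 202 + 34 + 118) gives (5,4) = 76.

104 146 188 55 97 / 62 69 111 153 195 / 181 48 90 132 139 / 83 125 167 174 41 / 160 202 34 76 118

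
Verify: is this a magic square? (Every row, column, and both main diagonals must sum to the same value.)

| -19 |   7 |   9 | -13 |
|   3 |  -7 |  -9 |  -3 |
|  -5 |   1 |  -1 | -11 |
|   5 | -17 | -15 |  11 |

Yes

Row 1: -19 + 7 + 9 + (-13) = -16.
Row 2: 3 + (-7) + (-9) + (-3) = -16.
Row 3: -5 + 1 + (-1) + (-11) = -16.
Row 4: 5 + (-17) + (-15) + 11 = -16.
Column 1: -19 + 3 + (-5) + 5 = -16.
Column 2: 7 + (-7) + 1 + (-17) = -16.
Column 3: 9 + (-9) + (-1) + (-15) = -16.
Column 4: -13 + (-3) + (-11) + 11 = -16.
Main diagonal: -19 + (-7) + (-1) + 11 = -16.
Anti-diagonal: -13 + (-9) + 1 + 5 = -16.
All lines sum to -16.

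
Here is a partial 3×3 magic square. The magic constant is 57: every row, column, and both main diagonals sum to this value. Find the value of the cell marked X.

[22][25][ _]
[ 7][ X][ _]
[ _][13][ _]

Row 1: 22 + 25 + ? = 57, so (1,3) = 10.
Using column 1: 22 + 7 + ? → (3,1) = 57 − 29 = 28.
From column 2, 57 − (25 + 13) gives (2,2) = 19.

19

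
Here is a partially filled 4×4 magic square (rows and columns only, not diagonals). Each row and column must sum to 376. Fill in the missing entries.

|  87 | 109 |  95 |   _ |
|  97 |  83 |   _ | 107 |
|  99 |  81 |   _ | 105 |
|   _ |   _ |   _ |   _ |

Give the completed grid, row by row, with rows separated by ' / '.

Row 1: 87 + 109 + 95 + ? = 376, so (1,4) = 85.
Row 2 must total 376; the given cells sum to 287, so (2,3) = 89.
Row 3 must total 376; the given cells sum to 285, so (3,3) = 91.
From column 1, 376 − (87 + 97 + 99) gives (4,1) = 93.
The remaining cell in column 2 is (4,2) = 376 − 273 = 103.
Column 3 must total 376; the given cells sum to 275, so (4,3) = 101.
Column 4 must total 376; the given cells sum to 297, so (4,4) = 79.

87 109 95 85 / 97 83 89 107 / 99 81 91 105 / 93 103 101 79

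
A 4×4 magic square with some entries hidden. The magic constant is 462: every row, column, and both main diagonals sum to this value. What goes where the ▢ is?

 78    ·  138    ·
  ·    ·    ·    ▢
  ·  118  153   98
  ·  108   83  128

123

Using row 3: 118 + 153 + 98 + ? → (3,1) = 462 − 369 = 93.
The remaining cell in row 4 is (4,1) = 462 − 319 = 143.
The remaining cell in column 1 is (2,1) = 462 − 314 = 148.
Column 3: 138 + 153 + 83 + ? = 462, so (2,3) = 88.
Main diagonal: 78 + 153 + 128 + ? = 462, so (2,2) = 103.
Anti-diagonal needs 462; the known cells sum to 349, so (1,4) = 113.
Using row 1: 78 + 138 + 113 + ? → (1,2) = 462 − 329 = 133.
Row 2 needs 462; the known cells sum to 339, so (2,4) = 123.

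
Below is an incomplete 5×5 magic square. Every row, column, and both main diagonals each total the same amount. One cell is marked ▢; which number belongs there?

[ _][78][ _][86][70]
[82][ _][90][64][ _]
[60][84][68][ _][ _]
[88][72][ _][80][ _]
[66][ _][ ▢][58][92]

Anti-diagonal is complete and sums to 340; that is the magic constant.
Column 1 needs 340; the known cells sum to 296, so (1,1) = 44.
Using column 4: 86 + 64 + 80 + 58 + ? → (3,4) = 340 − 288 = 52.
The remaining cell in main diagonal is (2,2) = 340 − 284 = 56.
Using row 1: 44 + 78 + 86 + 70 + ? → (1,3) = 340 − 278 = 62.
The remaining cell in row 2 is (2,5) = 340 − 292 = 48.
Row 3: 60 + 84 + 68 + 52 + ? = 340, so (3,5) = 76.
Column 2: 78 + 56 + 84 + 72 + ? = 340, so (5,2) = 50.
From column 5, 340 − (70 + 48 + 76 + 92) gives (4,5) = 54.
Using row 4: 88 + 72 + 80 + 54 + ? → (4,3) = 340 − 294 = 46.
From row 5, 340 − (66 + 50 + 58 + 92) gives (5,3) = 74.

74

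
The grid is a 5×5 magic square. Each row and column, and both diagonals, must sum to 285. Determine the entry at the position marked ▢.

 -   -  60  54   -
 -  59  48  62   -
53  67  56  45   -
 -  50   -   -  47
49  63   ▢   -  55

From row 3, 285 − (53 + 67 + 56 + 45) gives (3,5) = 64.
Column 2: 59 + 67 + 50 + 63 + ? = 285, so (1,2) = 46.
Anti-diagonal: 62 + 56 + 50 + 49 + ? = 285, so (1,5) = 68.
Using row 1: 46 + 60 + 54 + 68 + ? → (1,1) = 285 − 228 = 57.
Column 5: 68 + 64 + 47 + 55 + ? = 285, so (2,5) = 51.
Main diagonal must total 285; the given cells sum to 227, so (4,4) = 58.
Row 2 must total 285; the given cells sum to 220, so (2,1) = 65.
Column 1 must total 285; the given cells sum to 224, so (4,1) = 61.
Using column 4: 54 + 62 + 45 + 58 + ? → (5,4) = 285 − 219 = 66.
Row 4: 61 + 50 + 58 + 47 + ? = 285, so (4,3) = 69.
Row 5: 49 + 63 + 66 + 55 + ? = 285, so (5,3) = 52.

52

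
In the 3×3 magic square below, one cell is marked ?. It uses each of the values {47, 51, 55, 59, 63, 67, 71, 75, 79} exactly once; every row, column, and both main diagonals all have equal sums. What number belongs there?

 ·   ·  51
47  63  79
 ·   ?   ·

The 9 entries sum to 567, so each line sums to 567/3 = 189.
Column 3: 51 + 79 + ? = 189, so (3,3) = 59.
Main diagonal needs 189; the known cells sum to 122, so (1,1) = 67.
Anti-diagonal needs 189; the known cells sum to 114, so (3,1) = 75.
Row 1 must total 189; the given cells sum to 118, so (1,2) = 71.
The remaining cell in row 3 is (3,2) = 189 − 134 = 55.

55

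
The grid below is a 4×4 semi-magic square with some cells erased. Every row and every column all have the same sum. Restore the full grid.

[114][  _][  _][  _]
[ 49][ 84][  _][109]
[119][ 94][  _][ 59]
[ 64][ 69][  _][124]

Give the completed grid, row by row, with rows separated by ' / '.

Column 1 is already complete: 114 + 49 + 119 + 64 = 346, so that is the magic constant.
Using row 2: 49 + 84 + 109 + ? → (2,3) = 346 − 242 = 104.
Using row 3: 119 + 94 + 59 + ? → (3,3) = 346 − 272 = 74.
Using row 4: 64 + 69 + 124 + ? → (4,3) = 346 − 257 = 89.
The remaining cell in column 2 is (1,2) = 346 − 247 = 99.
Using column 3: 104 + 74 + 89 + ? → (1,3) = 346 − 267 = 79.
Using column 4: 109 + 59 + 124 + ? → (1,4) = 346 − 292 = 54.

114 99 79 54 / 49 84 104 109 / 119 94 74 59 / 64 69 89 124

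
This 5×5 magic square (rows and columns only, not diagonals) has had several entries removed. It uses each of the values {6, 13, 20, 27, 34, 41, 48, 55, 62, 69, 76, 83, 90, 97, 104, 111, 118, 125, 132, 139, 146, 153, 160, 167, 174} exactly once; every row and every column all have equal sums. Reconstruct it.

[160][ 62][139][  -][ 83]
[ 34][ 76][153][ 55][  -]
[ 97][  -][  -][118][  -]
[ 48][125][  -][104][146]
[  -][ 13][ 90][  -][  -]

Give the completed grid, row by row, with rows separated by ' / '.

160 62 139 6 83 / 34 76 153 55 132 / 97 174 41 118 20 / 48 125 27 104 146 / 111 13 90 167 69

The 25 entries sum to 2250, so each line sums to 2250/5 = 450.
Row 1 must total 450; the given cells sum to 444, so (1,4) = 6.
The remaining cell in row 2 is (2,5) = 450 − 318 = 132.
Using row 4: 48 + 125 + 104 + 146 + ? → (4,3) = 450 − 423 = 27.
Column 1 needs 450; the known cells sum to 339, so (5,1) = 111.
The remaining cell in column 2 is (3,2) = 450 − 276 = 174.
Column 3 needs 450; the known cells sum to 409, so (3,3) = 41.
Using column 4: 6 + 55 + 118 + 104 + ? → (5,4) = 450 − 283 = 167.
Row 3: 97 + 174 + 41 + 118 + ? = 450, so (3,5) = 20.
Row 5: 111 + 13 + 90 + 167 + ? = 450, so (5,5) = 69.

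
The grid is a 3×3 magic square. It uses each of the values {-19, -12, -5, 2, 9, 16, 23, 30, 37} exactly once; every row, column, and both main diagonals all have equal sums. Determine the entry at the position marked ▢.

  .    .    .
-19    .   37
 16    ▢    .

23

The 9 entries sum to 81, so each line sums to 81/3 = 27.
The remaining cell in row 2 is (2,2) = 27 − 18 = 9.
Column 1 must total 27; the given cells sum to -3, so (1,1) = 30.
Main diagonal needs 27; the known cells sum to 39, so (3,3) = -12.
From anti-diagonal, 27 − (9 + 16) gives (1,3) = 2.
Row 1 needs 27; the known cells sum to 32, so (1,2) = -5.
Using row 3: 16 + (-12) + ? → (3,2) = 27 − 4 = 23.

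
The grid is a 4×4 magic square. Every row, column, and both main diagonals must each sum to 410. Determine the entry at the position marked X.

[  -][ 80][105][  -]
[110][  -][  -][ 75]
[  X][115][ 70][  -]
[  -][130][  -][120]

100

Column 2 must total 410; the given cells sum to 325, so (2,2) = 85.
From main diagonal, 410 − (85 + 70 + 120) gives (1,1) = 135.
From row 1, 410 − (135 + 80 + 105) gives (1,4) = 90.
Row 2: 110 + 85 + 75 + ? = 410, so (2,3) = 140.
Column 3 must total 410; the given cells sum to 315, so (4,3) = 95.
Column 4 must total 410; the given cells sum to 285, so (3,4) = 125.
Anti-diagonal must total 410; the given cells sum to 345, so (4,1) = 65.
Row 3 must total 410; the given cells sum to 310, so (3,1) = 100.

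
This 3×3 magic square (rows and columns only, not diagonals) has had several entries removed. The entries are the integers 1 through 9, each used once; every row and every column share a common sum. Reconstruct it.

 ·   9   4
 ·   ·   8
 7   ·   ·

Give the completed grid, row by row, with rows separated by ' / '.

2 9 4 / 6 1 8 / 7 5 3

The entries are 1 through 9, which sum to 45, so each line sums to 45/3 = 15.
From row 1, 15 − (9 + 4) gives (1,1) = 2.
Column 1 must total 15; the given cells sum to 9, so (2,1) = 6.
Using column 3: 4 + 8 + ? → (3,3) = 15 − 12 = 3.
From row 2, 15 − (6 + 8) gives (2,2) = 1.
Using row 3: 7 + 3 + ? → (3,2) = 15 − 10 = 5.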